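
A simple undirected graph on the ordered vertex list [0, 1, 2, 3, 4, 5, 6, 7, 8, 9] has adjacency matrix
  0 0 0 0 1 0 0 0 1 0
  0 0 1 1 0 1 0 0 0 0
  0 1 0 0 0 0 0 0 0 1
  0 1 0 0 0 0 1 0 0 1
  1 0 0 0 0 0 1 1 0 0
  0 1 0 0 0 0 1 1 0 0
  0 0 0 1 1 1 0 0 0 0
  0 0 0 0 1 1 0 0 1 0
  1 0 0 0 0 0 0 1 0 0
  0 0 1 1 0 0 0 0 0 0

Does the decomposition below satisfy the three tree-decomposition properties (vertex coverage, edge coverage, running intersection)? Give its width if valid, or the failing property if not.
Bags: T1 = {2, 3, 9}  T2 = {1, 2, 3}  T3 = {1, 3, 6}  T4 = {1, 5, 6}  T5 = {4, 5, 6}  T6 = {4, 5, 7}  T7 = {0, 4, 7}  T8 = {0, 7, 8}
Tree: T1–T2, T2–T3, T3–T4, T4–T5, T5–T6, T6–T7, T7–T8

Yes; width 2.

Vertex coverage: the bags together contain {0, 1, 2, 3, 4, 5, 6, 7, 8, 9}, the full vertex set. Edge coverage: each edge of G has both endpoints in at least one bag. Running intersection: for every vertex, the bags containing it form a connected subtree. All three properties hold, so this is a valid tree decomposition of width max|bag| − 1 = 2, and hence tw(G) ≤ 2.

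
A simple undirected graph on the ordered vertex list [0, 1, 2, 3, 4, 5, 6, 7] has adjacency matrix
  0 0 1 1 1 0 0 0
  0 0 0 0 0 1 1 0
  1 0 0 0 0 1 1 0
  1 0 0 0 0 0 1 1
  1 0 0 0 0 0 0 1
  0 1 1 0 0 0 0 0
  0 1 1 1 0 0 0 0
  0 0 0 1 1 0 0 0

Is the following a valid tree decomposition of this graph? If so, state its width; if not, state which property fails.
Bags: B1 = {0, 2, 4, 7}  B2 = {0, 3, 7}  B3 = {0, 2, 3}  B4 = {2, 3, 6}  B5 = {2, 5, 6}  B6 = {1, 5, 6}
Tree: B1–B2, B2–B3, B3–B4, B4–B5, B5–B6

No — bags containing vertex 2 are not connected in the tree.

A tree decomposition must satisfy three properties: every vertex lies in some bag; for every edge, both endpoints lie together in some bag; and for every vertex, the bags containing it form a connected subtree. Here bags containing vertex 2 are not connected in the tree, so the decomposition is invalid.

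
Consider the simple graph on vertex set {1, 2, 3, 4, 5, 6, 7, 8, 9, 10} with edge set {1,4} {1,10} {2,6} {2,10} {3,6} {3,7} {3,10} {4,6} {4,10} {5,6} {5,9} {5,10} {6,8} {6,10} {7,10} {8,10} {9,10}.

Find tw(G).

2

A width-2 tree decomposition is:
Bags: B1 = {5, 6, 10}  B2 = {6, 8, 10}  B3 = {3, 6, 10}  B4 = {3, 7, 10}  B5 = {2, 6, 10}  B6 = {4, 6, 10}  B7 = {1, 4, 10}  B8 = {5, 9, 10}
Tree: B1–B2, B1–B3, B3–B4, B1–B5, B3–B6, B6–B7, B1–B8
The largest bag has 3 vertices, giving width 2; this decomposition certifies tw(G) ≤ 2. On the other hand G contains the 3-clique {1, 4, 10}. A clique must lie in a single bag of any decomposition, so no decomposition can have width below 2. Combining the bounds, tw(G) = 2.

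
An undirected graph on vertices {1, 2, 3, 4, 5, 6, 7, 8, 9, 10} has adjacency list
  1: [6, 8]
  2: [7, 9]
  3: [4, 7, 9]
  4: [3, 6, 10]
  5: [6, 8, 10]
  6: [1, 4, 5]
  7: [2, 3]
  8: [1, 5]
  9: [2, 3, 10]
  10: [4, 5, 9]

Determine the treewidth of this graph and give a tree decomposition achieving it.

Treewidth 2.
Bags: B1 = {2, 3, 7}  B2 = {2, 3, 9}  B3 = {3, 4, 9}  B4 = {4, 9, 10}  B5 = {4, 6, 10}  B6 = {5, 6, 10}  B7 = {1, 5, 6}  B8 = {1, 5, 8}
Tree: B1–B2, B2–B3, B3–B4, B4–B5, B5–B6, B6–B7, B7–B8

The largest bag has 3 vertices, giving width 2; this decomposition certifies tw(G) ≤ 2. The edges 7–2–9–3–7 form a cycle, so G is not a tree and its treewidth is at least 2. The upper and lower bounds meet at 2, so that is the treewidth.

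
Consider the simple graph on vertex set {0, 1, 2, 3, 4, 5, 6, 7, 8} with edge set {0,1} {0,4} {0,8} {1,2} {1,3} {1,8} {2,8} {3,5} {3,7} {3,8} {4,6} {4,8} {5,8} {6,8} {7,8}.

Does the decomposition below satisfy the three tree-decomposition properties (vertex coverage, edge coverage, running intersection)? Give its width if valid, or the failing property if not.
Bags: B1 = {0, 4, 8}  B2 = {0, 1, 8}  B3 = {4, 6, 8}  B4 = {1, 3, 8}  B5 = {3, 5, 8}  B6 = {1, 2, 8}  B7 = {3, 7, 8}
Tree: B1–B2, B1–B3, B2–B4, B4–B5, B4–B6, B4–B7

Yes; width 2.

Every vertex of G appears in some bag (union = {0, 1, 2, 3, 4, 5, 6, 7, 8}); every edge is covered by a bag; and for each vertex v the set of bags containing v is connected in the bag tree. The decomposition is therefore valid. The largest bag has 3 vertices, so the width is 2.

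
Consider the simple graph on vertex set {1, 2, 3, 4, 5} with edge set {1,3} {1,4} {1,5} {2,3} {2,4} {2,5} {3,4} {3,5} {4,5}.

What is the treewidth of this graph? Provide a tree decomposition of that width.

Treewidth 3.
One optimal decomposition is:
Bags: B1 = {2, 3, 4, 5}  B2 = {1, 3, 4, 5}
Tree: B1–B2

Each bag holds 4 vertices, so the decomposition has width 3, which upper-bounds the treewidth. For the lower bound, the 4 vertices {1, 3, 4, 5} are pairwise adjacent, and any tree decomposition puts a clique entirely inside one bag — forcing width ≥ 3. The upper and lower bounds meet at 3, so that is the treewidth.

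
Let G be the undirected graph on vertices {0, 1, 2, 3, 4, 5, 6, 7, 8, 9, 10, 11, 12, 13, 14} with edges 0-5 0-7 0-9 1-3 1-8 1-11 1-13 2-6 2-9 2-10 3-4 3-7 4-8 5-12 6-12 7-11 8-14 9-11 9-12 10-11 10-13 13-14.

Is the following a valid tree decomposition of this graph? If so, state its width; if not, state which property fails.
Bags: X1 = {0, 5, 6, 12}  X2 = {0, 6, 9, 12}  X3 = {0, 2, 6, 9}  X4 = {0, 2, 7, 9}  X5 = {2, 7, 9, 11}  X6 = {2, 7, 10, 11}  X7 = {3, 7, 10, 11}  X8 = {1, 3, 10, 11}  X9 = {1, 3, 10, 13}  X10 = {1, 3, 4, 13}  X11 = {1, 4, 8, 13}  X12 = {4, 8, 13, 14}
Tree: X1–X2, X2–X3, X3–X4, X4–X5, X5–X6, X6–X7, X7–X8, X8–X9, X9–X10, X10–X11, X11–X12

Yes; width 3.

Checking the three conditions: (i) the bags cover all of {0, 1, 2, 3, 4, 5, 6, 7, 8, 9, 10, 11, 12, 13, 14}; (ii) for each edge, some bag contains both endpoints; (iii) the bags containing any fixed vertex form a subtree. All hold, so the decomposition is valid with width 4 − 1 = 3.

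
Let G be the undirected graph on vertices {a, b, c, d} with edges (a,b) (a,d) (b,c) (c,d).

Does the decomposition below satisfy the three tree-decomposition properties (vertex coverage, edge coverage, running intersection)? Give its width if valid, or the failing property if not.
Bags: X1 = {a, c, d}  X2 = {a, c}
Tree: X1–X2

A tree decomposition must satisfy three properties: every vertex lies in some bag; for every edge, both endpoints lie together in some bag; and for every vertex, the bags containing it form a connected subtree. Here vertex b appears in no bag, so the decomposition is invalid.

No — vertex b appears in no bag.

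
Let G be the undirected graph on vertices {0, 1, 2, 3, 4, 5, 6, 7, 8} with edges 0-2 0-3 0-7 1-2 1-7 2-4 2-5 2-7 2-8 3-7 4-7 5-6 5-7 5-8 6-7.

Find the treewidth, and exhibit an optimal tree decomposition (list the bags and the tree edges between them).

Treewidth 2.
One such decomposition:
Bags: B1 = {2, 4, 7}  B2 = {0, 2, 7}  B3 = {2, 5, 7}  B4 = {2, 5, 8}  B5 = {5, 6, 7}  B6 = {0, 3, 7}  B7 = {1, 2, 7}
Tree: B1–B2, B2–B3, B3–B4, B3–B5, B2–B6, B2–B7

Every bag has size at most 3, so the width is 3 − 1 = 2 and tw(G) ≤ 2. For the lower bound, the 3 vertices {2, 5, 8} are pairwise adjacent, and any tree decomposition puts a clique entirely inside one bag — forcing width ≥ 2. Combining the bounds, tw(G) = 2.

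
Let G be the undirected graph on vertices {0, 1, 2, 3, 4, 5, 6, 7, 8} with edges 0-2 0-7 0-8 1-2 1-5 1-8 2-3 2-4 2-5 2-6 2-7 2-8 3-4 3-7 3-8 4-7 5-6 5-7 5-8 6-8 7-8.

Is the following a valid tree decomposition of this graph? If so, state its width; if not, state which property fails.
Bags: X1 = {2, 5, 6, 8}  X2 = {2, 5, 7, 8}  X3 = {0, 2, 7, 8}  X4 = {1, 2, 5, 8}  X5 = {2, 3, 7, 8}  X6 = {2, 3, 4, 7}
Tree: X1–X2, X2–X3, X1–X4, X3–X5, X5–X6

Yes; width 3.

Checking the three conditions: (i) the bags cover all of {0, 1, 2, 3, 4, 5, 6, 7, 8}; (ii) for each edge, some bag contains both endpoints; (iii) the bags containing any fixed vertex form a subtree. All hold, so the decomposition is valid with width 4 − 1 = 3.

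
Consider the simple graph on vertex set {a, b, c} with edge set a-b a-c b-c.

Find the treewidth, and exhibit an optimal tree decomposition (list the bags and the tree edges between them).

With just one bag of size 3, the width is 3 − 1 = 2, so tw(G) ≤ 2. On the other hand G contains the 3-clique {a, b, c}. A clique must lie in a single bag of any decomposition, so no decomposition can have width below 2. The upper and lower bounds meet at 2, so that is the treewidth.

Treewidth 2.
One optimal decomposition is:
Bags: B1 = {a, b, c}
Tree: (single bag)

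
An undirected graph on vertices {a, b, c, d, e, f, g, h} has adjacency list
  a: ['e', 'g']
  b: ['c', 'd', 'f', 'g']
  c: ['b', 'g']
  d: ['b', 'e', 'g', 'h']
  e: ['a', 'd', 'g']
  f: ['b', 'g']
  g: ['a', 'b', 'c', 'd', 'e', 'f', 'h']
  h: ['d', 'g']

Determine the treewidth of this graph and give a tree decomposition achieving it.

Each bag holds 3 vertices, so the decomposition has width 2, which upper-bounds the treewidth. Conversely, {d, e, g} is a clique of size 3, and the vertices of any clique must share a bag in every tree decomposition; so some bag has ≥ 3 vertices and tw(G) ≥ 2. Hence tw(G) = 2 exactly.

Treewidth 2.
One optimal decomposition is:
Bags: B1 = {b, d, g}  B2 = {d, g, h}  B3 = {b, c, g}  B4 = {b, f, g}  B5 = {d, e, g}  B6 = {a, e, g}
Tree: B1–B2, B1–B3, B3–B4, B1–B5, B5–B6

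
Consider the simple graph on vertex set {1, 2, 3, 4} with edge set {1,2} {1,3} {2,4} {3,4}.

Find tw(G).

A width-2 tree decomposition is:
Bags: B1 = {1, 2, 3}  B2 = {2, 3, 4}
Tree: B1–B2
Each bag holds 3 vertices, so the decomposition has width 2, which upper-bounds the treewidth. For the lower bound, G contains the cycle 3–1–2–4–3, so G is not a forest; only forests have treewidth ≤ 1, hence tw(G) ≥ 2. The upper and lower bounds meet at 2, so that is the treewidth.

2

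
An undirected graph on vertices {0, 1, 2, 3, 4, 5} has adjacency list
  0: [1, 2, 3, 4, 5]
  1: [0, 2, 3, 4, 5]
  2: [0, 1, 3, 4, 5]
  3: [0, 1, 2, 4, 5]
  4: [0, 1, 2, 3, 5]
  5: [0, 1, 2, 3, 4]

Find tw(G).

5

A width-5 tree decomposition is:
Bags: B1 = {0, 1, 2, 3, 4, 5}
Tree: (single bag)
With just one bag of size 6, the width is 6 − 1 = 5, so tw(G) ≤ 5. On the other hand G contains the 6-clique {0, 1, 2, 3, 4, 5}. A clique must lie in a single bag of any decomposition, so no decomposition can have width below 5. Therefore the treewidth is 5.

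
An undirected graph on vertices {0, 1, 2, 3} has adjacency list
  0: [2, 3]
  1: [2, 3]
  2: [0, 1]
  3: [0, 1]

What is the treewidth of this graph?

2

A width-2 tree decomposition is:
Bags: B1 = {0, 1, 3}  B2 = {0, 1, 2}
Tree: B1–B2
The largest bag has 3 vertices, giving width 2; this decomposition certifies tw(G) ≤ 2. The edges 1–3–0–2–1 form a cycle, so G is not a tree and its treewidth is at least 2. Hence tw(G) = 2 exactly.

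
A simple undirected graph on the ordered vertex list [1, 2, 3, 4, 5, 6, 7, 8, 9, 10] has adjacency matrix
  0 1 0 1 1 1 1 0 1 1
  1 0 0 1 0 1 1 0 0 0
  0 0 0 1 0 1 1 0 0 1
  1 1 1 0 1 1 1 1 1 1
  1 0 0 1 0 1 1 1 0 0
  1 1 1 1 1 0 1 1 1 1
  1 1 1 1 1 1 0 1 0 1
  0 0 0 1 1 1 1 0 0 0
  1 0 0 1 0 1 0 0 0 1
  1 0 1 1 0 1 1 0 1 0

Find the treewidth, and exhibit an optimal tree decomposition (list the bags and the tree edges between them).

Every bag has size at most 5, so the width is 5 − 1 = 4 and tw(G) ≤ 4. Conversely, {1, 4, 6, 9, 10} is a clique of size 5, and the vertices of any clique must share a bag in every tree decomposition; so some bag has ≥ 5 vertices and tw(G) ≥ 4. The upper and lower bounds meet at 4, so that is the treewidth.

Treewidth 4.
Bags: B1 = {1, 4, 5, 6, 7}  B2 = {1, 4, 6, 7, 10}  B3 = {1, 2, 4, 6, 7}  B4 = {3, 4, 6, 7, 10}  B5 = {4, 5, 6, 7, 8}  B6 = {1, 4, 6, 9, 10}
Tree: B1–B2, B2–B3, B2–B4, B1–B5, B2–B6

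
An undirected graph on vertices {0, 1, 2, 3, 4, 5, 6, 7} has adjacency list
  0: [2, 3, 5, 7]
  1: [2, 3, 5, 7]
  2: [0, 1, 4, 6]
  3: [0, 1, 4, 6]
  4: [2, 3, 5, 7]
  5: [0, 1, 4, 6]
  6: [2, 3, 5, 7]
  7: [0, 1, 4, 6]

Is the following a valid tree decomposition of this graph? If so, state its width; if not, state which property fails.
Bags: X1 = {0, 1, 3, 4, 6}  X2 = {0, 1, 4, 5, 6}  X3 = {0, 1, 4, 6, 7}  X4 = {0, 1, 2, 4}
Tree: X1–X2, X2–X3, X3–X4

A tree decomposition must satisfy three properties: every vertex lies in some bag; for every edge, both endpoints lie together in some bag; and for every vertex, the bags containing it form a connected subtree. Here edge (6,2) lies in no bag, so the decomposition is invalid.

No — edge (6,2) lies in no bag.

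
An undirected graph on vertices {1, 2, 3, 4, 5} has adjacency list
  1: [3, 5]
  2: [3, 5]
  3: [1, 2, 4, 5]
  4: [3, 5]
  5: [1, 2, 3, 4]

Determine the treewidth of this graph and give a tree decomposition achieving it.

Every bag has size at most 3, so the width is 3 − 1 = 2 and tw(G) ≤ 2. Conversely, {1, 3, 5} is a clique of size 3, and the vertices of any clique must share a bag in every tree decomposition; so some bag has ≥ 3 vertices and tw(G) ≥ 2. Hence tw(G) = 2 exactly.

Treewidth 2.
One optimal decomposition is:
Bags: B1 = {3, 4, 5}  B2 = {1, 3, 5}  B3 = {2, 3, 5}
Tree: B1–B2, B1–B3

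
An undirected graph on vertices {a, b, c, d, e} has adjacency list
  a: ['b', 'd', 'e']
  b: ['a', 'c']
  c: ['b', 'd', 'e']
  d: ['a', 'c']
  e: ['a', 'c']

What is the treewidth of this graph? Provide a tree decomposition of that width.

Treewidth 2.
One optimal decomposition is:
Bags: B1 = {a, b, c}  B2 = {a, c, d}  B3 = {a, c, e}
Tree: B1–B2, B2–B3

The largest bag has 3 vertices, giving width 2; this decomposition certifies tw(G) ≤ 2. For the lower bound, G contains the cycle b–a–d–c–b, so G is not a forest; only forests have treewidth ≤ 1, hence tw(G) ≥ 2. Therefore the treewidth is 2.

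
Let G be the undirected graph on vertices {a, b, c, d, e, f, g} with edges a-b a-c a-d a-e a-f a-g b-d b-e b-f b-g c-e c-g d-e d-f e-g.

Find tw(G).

3

A width-3 tree decomposition is:
Bags: B1 = {a, b, d, e}  B2 = {a, b, e, g}  B3 = {a, c, e, g}  B4 = {a, b, d, f}
Tree: B1–B2, B2–B3, B1–B4
Every bag has size at most 4, so the width is 4 − 1 = 3 and tw(G) ≤ 3. For the lower bound, the 4 vertices {a, c, e, g} are pairwise adjacent, and any tree decomposition puts a clique entirely inside one bag — forcing width ≥ 3. Combining the bounds, tw(G) = 3.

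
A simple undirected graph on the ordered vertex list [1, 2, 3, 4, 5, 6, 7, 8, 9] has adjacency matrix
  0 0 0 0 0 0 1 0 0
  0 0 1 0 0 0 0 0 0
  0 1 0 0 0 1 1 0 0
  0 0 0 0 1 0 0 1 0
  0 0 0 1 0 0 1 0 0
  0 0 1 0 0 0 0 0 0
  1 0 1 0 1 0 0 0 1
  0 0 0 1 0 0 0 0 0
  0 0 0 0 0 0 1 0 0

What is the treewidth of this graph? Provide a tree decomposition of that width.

Treewidth 1.
One such decomposition:
Bags: B1 = {1, 7}  B2 = {5, 7}  B3 = {4, 5}  B4 = {4, 8}  B5 = {3, 7}  B6 = {2, 3}  B7 = {3, 6}  B8 = {7, 9}
Tree: B1–B2, B2–B3, B3–B4, B2–B5, B5–B6, B5–B7, B5–B8

The largest bag has 2 vertices, giving width 1; this decomposition certifies tw(G) ≤ 1. Since G has at least one edge (e.g. 1–7), it is not an edgeless graph, so tw(G) ≥ 1. Combining the bounds, tw(G) = 1.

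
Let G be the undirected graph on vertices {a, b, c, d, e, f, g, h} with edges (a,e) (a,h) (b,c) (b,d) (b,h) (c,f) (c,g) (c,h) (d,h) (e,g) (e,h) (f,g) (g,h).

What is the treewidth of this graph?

A width-2 tree decomposition is:
Bags: B1 = {c, g, h}  B2 = {b, c, h}  B3 = {b, d, h}  B4 = {e, g, h}  B5 = {c, f, g}  B6 = {a, e, h}
Tree: B1–B2, B2–B3, B1–B4, B1–B5, B4–B6
The largest bag has 3 vertices, giving width 2; this decomposition certifies tw(G) ≤ 2. On the other hand G contains the 3-clique {b, d, h}. A clique must lie in a single bag of any decomposition, so no decomposition can have width below 2. Therefore the treewidth is 2.

2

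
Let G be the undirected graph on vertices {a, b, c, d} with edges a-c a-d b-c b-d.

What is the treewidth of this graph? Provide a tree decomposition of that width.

Every bag has size at most 3, so the width is 3 − 1 = 2 and tw(G) ≤ 2. For the lower bound, G contains the cycle d–a–c–b–d, so G is not a forest; only forests have treewidth ≤ 1, hence tw(G) ≥ 2. Combining the bounds, tw(G) = 2.

Treewidth 2.
One such decomposition:
Bags: B1 = {a, c, d}  B2 = {b, c, d}
Tree: B1–B2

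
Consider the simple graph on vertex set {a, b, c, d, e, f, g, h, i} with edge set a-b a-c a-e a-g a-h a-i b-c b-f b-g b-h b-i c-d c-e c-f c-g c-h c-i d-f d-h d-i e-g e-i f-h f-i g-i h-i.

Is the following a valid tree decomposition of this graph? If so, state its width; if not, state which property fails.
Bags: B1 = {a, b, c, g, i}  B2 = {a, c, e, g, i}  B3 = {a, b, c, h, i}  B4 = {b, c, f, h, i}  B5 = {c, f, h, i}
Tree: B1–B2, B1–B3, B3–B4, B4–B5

A tree decomposition must satisfy three properties: every vertex lies in some bag; for every edge, both endpoints lie together in some bag; and for every vertex, the bags containing it form a connected subtree. Here vertex d appears in no bag, so the decomposition is invalid.

No — vertex d appears in no bag.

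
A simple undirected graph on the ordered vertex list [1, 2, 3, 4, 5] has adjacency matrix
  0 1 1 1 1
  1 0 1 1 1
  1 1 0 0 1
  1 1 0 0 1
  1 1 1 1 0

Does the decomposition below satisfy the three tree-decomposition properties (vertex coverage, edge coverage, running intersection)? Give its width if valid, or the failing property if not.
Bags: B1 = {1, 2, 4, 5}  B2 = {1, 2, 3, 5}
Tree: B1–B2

Yes; width 3.

Checking the three conditions: (i) the bags cover all of {1, 2, 3, 4, 5}; (ii) for each edge, some bag contains both endpoints; (iii) the bags containing any fixed vertex form a subtree. All hold, so the decomposition is valid with width 4 − 1 = 3.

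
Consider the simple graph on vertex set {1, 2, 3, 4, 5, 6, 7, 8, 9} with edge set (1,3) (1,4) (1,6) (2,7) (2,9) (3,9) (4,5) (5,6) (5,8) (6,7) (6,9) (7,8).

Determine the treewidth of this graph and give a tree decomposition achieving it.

Each bag holds 4 vertices, so the decomposition has width 3, which upper-bounds the treewidth. For the lower bound: the 4 vertex sets {1,3,4}, {9}, {6}, {2,5,7,8} are disjoint, each induces a connected subgraph, and every pair is joined by at least one edge of G. Contracting each set to a single vertex therefore yields K_{4} as a minor, and since treewidth is minor-monotone, tw(G) ≥ tw(K_{4}) = 3. Combining the bounds, tw(G) = 3.

Treewidth 3.
One optimal decomposition is:
Bags: B1 = {1, 3, 4, 9}  B2 = {1, 4, 6, 9}  B3 = {4, 5, 6, 9}  B4 = {2, 5, 6, 9}  B5 = {2, 5, 6, 7}  B6 = {2, 5, 7, 8}
Tree: B1–B2, B2–B3, B3–B4, B4–B5, B5–B6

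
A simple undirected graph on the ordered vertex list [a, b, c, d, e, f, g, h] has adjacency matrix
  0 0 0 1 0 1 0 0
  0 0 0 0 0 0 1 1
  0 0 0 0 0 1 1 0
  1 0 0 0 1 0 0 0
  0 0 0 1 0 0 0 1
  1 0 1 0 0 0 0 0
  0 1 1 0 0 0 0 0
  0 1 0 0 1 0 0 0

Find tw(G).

A width-2 tree decomposition is:
Bags: B1 = {b, c, g}  B2 = {b, c, h}  B3 = {c, e, h}  B4 = {c, d, e}  B5 = {a, c, d}  B6 = {a, c, f}
Tree: B1–B2, B2–B3, B3–B4, B4–B5, B5–B6
Every bag has size at most 3, so the width is 3 − 1 = 2 and tw(G) ≤ 2. For the lower bound, G contains the cycle c–g–b–h–e–d–a–f–c, so G is not a forest; only forests have treewidth ≤ 1, hence tw(G) ≥ 2. Hence tw(G) = 2 exactly.

2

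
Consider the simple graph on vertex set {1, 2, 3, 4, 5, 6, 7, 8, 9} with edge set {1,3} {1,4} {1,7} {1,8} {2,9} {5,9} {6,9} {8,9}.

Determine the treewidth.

A width-1 tree decomposition is:
Bags: B1 = {8, 9}  B2 = {1, 8}  B3 = {1, 7}  B4 = {2, 9}  B5 = {5, 9}  B6 = {1, 3}  B7 = {6, 9}  B8 = {1, 4}
Tree: B1–B2, B2–B3, B1–B4, B4–B5, B3–B6, B5–B7, B6–B8
Every bag has size at most 2, so the width is 2 − 1 = 1 and tw(G) ≤ 1. Since G has at least one edge (e.g. 9–8), it is not an edgeless graph, so tw(G) ≥ 1. Combining the bounds, tw(G) = 1.

1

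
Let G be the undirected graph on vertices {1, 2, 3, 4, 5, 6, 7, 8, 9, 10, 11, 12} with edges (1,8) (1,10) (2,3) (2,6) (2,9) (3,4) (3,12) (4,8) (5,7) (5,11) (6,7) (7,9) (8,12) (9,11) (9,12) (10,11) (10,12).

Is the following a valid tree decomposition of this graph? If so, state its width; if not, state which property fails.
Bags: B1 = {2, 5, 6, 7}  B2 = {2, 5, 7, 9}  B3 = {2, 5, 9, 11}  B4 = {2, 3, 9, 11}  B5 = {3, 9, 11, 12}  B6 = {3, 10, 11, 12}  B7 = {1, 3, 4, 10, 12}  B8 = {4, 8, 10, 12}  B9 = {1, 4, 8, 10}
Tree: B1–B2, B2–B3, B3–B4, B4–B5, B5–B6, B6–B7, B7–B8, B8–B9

A tree decomposition must satisfy three properties: every vertex lies in some bag; for every edge, both endpoints lie together in some bag; and for every vertex, the bags containing it form a connected subtree. Here bags containing vertex 1 are not connected in the tree, so the decomposition is invalid.

No — bags containing vertex 1 are not connected in the tree.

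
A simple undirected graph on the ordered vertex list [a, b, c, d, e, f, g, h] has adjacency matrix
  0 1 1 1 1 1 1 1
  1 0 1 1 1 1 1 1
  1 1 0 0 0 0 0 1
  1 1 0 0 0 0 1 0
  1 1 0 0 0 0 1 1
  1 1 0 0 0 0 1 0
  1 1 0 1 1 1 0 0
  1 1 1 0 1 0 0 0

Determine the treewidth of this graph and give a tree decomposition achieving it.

Treewidth 3.
One optimal decomposition is:
Bags: B1 = {a, b, e, g}  B2 = {a, b, f, g}  B3 = {a, b, d, g}  B4 = {a, b, e, h}  B5 = {a, b, c, h}
Tree: B1–B2, B2–B3, B1–B4, B4–B5

Every bag has size at most 4, so the width is 4 − 1 = 3 and tw(G) ≤ 3. Conversely, {a, b, d, g} is a clique of size 4, and the vertices of any clique must share a bag in every tree decomposition; so some bag has ≥ 4 vertices and tw(G) ≥ 3. Combining the bounds, tw(G) = 3.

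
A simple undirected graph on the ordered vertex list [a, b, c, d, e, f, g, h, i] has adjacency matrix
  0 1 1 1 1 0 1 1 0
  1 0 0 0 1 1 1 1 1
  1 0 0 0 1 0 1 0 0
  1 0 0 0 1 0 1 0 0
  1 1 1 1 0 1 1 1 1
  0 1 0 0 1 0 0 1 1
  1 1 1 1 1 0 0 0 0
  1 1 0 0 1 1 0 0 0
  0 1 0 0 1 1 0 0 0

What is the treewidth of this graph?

A width-3 tree decomposition is:
Bags: B1 = {a, b, e, g}  B2 = {a, b, e, h}  B3 = {b, e, f, h}  B4 = {a, d, e, g}  B5 = {b, e, f, i}  B6 = {a, c, e, g}
Tree: B1–B2, B2–B3, B1–B4, B3–B5, B4–B6
The largest bag has 4 vertices, giving width 3; this decomposition certifies tw(G) ≤ 3. Conversely, {a, d, e, g} is a clique of size 4, and the vertices of any clique must share a bag in every tree decomposition; so some bag has ≥ 4 vertices and tw(G) ≥ 3. The upper and lower bounds meet at 3, so that is the treewidth.

3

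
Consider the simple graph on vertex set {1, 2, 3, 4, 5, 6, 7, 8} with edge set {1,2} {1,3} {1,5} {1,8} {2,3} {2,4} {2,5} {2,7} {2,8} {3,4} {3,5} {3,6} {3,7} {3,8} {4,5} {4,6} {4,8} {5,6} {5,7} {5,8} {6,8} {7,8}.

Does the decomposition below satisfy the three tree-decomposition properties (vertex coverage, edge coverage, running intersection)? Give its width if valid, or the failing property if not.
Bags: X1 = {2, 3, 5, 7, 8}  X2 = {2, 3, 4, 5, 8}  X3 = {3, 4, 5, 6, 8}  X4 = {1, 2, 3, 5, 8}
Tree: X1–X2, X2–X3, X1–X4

Yes; width 4.

Checking the three conditions: (i) the bags cover all of {1, 2, 3, 4, 5, 6, 7, 8}; (ii) for each edge, some bag contains both endpoints; (iii) the bags containing any fixed vertex form a subtree. All hold, so the decomposition is valid with width 5 − 1 = 4.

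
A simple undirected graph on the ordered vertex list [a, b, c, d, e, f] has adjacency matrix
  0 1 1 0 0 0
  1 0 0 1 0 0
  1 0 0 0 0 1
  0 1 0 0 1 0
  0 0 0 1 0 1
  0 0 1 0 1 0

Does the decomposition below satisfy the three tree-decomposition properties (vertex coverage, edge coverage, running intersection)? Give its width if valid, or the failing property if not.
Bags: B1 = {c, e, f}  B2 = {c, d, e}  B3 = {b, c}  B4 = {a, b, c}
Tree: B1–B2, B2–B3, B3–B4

A tree decomposition must satisfy three properties: every vertex lies in some bag; for every edge, both endpoints lie together in some bag; and for every vertex, the bags containing it form a connected subtree. Here edge (d,b) lies in no bag, so the decomposition is invalid.

No — edge (d,b) lies in no bag.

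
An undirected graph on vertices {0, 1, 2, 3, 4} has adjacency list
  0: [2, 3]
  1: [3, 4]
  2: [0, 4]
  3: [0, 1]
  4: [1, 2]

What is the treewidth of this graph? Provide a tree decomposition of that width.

The largest bag has 3 vertices, giving width 2; this decomposition certifies tw(G) ≤ 2. The edges 2–0–3–1–4–2 form a cycle, so G is not a tree and its treewidth is at least 2. Combining the bounds, tw(G) = 2.

Treewidth 2.
One such decomposition:
Bags: B1 = {0, 2, 3}  B2 = {1, 2, 3}  B3 = {1, 2, 4}
Tree: B1–B2, B2–B3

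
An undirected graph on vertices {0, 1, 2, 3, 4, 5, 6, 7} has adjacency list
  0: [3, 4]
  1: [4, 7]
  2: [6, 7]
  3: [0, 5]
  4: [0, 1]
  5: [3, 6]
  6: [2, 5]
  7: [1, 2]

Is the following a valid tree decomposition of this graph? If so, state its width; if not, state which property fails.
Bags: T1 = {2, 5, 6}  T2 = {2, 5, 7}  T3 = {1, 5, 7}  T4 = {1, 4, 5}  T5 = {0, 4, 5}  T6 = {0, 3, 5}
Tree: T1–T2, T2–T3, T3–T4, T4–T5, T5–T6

Yes; width 2.

Every vertex of G appears in some bag (union = {0, 1, 2, 3, 4, 5, 6, 7}); every edge is covered by a bag; and for each vertex v the set of bags containing v is connected in the bag tree. The decomposition is therefore valid. The largest bag has 3 vertices, so the width is 2.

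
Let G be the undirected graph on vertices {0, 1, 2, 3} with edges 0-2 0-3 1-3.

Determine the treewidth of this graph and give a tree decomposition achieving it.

Each bag holds 2 vertices, so the decomposition has width 1, which upper-bounds the treewidth. G has an edge, so its treewidth is at least 1. Therefore the treewidth is 1.

Treewidth 1.
One optimal decomposition is:
Bags: B1 = {1, 3}  B2 = {0, 3}  B3 = {0, 2}
Tree: B1–B2, B2–B3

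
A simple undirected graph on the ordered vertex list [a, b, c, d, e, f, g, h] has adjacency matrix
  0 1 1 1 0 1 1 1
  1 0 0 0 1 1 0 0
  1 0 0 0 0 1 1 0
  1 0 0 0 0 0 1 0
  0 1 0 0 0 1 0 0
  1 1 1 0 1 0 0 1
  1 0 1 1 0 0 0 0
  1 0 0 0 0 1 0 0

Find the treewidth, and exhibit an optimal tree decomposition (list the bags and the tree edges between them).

Each bag holds 3 vertices, so the decomposition has width 2, which upper-bounds the treewidth. On the other hand G contains the 3-clique {b, e, f}. A clique must lie in a single bag of any decomposition, so no decomposition can have width below 2. Combining the bounds, tw(G) = 2.

Treewidth 2.
Bags: B1 = {a, c, f}  B2 = {a, c, g}  B3 = {a, b, f}  B4 = {a, d, g}  B5 = {a, f, h}  B6 = {b, e, f}
Tree: B1–B2, B1–B3, B2–B4, B1–B5, B3–B6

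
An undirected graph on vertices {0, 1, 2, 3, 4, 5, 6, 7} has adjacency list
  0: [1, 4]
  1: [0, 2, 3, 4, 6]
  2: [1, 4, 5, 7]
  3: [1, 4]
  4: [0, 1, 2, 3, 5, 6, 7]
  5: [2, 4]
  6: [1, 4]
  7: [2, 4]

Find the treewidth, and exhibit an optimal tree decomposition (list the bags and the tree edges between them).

The largest bag has 3 vertices, giving width 2; this decomposition certifies tw(G) ≤ 2. For the lower bound, the 3 vertices {0, 1, 4} are pairwise adjacent, and any tree decomposition puts a clique entirely inside one bag — forcing width ≥ 2. Hence tw(G) = 2 exactly.

Treewidth 2.
One optimal decomposition is:
Bags: B1 = {1, 4, 6}  B2 = {1, 2, 4}  B3 = {2, 4, 7}  B4 = {1, 3, 4}  B5 = {0, 1, 4}  B6 = {2, 4, 5}
Tree: B1–B2, B2–B3, B1–B4, B2–B5, B2–B6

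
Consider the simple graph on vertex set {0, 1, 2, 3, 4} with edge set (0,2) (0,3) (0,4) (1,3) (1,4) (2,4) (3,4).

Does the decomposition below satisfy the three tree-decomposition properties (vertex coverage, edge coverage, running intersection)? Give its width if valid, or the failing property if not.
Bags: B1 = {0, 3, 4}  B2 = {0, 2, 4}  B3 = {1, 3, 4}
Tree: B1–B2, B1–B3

Every vertex of G appears in some bag (union = {0, 1, 2, 3, 4}); every edge is covered by a bag; and for each vertex v the set of bags containing v is connected in the bag tree. The decomposition is therefore valid. The largest bag has 3 vertices, so the width is 2.

Yes; width 2.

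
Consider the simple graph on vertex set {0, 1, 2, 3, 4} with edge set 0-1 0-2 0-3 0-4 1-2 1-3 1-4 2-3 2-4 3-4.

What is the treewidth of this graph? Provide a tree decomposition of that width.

With just one bag of size 5, the width is 5 − 1 = 4, so tw(G) ≤ 4. For the lower bound, the 5 vertices {0, 1, 2, 3, 4} are pairwise adjacent, and any tree decomposition puts a clique entirely inside one bag — forcing width ≥ 4. Combining the bounds, tw(G) = 4.

Treewidth 4.
Bags: B1 = {0, 1, 2, 3, 4}
Tree: (single bag)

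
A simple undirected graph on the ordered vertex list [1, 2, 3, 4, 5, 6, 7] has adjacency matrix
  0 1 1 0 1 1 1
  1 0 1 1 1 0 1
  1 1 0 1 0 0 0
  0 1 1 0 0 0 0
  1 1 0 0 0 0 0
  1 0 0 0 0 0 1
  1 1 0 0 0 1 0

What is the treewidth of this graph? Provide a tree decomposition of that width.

Treewidth 2.
Bags: B1 = {1, 2, 7}  B2 = {1, 2, 3}  B3 = {2, 3, 4}  B4 = {1, 6, 7}  B5 = {1, 2, 5}
Tree: B1–B2, B2–B3, B1–B4, B1–B5

The largest bag has 3 vertices, giving width 2; this decomposition certifies tw(G) ≤ 2. For the lower bound, the 3 vertices {1, 2, 3} are pairwise adjacent, and any tree decomposition puts a clique entirely inside one bag — forcing width ≥ 2. Hence tw(G) = 2 exactly.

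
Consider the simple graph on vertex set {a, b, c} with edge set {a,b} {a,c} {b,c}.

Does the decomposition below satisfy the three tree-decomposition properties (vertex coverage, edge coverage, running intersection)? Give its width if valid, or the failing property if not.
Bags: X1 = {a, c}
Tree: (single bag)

A tree decomposition must satisfy three properties: every vertex lies in some bag; for every edge, both endpoints lie together in some bag; and for every vertex, the bags containing it form a connected subtree. Here vertex b appears in no bag, so the decomposition is invalid.

No — vertex b appears in no bag.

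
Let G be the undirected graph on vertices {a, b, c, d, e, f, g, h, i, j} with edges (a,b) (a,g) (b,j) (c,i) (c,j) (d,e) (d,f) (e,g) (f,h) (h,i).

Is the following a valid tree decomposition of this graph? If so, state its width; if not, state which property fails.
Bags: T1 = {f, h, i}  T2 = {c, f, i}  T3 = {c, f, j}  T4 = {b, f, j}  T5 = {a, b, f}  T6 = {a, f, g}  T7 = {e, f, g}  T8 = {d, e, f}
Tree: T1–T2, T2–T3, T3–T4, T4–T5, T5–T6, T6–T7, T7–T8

Yes; width 2.

Every vertex of G appears in some bag (union = {a, b, c, d, e, f, g, h, i, j}); every edge is covered by a bag; and for each vertex v the set of bags containing v is connected in the bag tree. The decomposition is therefore valid. The largest bag has 3 vertices, so the width is 2.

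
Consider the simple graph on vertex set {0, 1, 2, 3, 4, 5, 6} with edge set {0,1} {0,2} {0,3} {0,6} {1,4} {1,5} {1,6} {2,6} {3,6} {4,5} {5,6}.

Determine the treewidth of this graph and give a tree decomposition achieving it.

Each bag holds 3 vertices, so the decomposition has width 2, which upper-bounds the treewidth. For the lower bound, the 3 vertices {1, 4, 5} are pairwise adjacent, and any tree decomposition puts a clique entirely inside one bag — forcing width ≥ 2. Hence tw(G) = 2 exactly.

Treewidth 2.
Bags: B1 = {0, 1, 6}  B2 = {1, 5, 6}  B3 = {1, 4, 5}  B4 = {0, 2, 6}  B5 = {0, 3, 6}
Tree: B1–B2, B2–B3, B1–B4, B1–B5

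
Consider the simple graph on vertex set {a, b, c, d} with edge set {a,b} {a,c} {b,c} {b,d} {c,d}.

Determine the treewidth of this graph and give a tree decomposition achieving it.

Treewidth 2.
One such decomposition:
Bags: B1 = {a, b, c}  B2 = {b, c, d}
Tree: B1–B2

Every bag has size at most 3, so the width is 3 − 1 = 2 and tw(G) ≤ 2. For the lower bound, the 3 vertices {b, c, d} are pairwise adjacent, and any tree decomposition puts a clique entirely inside one bag — forcing width ≥ 2. Hence tw(G) = 2 exactly.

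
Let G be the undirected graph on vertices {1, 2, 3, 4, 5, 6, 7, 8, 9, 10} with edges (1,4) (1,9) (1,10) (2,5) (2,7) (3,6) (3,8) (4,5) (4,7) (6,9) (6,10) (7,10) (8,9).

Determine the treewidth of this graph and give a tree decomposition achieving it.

Treewidth 2.
Bags: B1 = {3, 8, 9}  B2 = {3, 6, 9}  B3 = {1, 6, 9}  B4 = {1, 6, 10}  B5 = {1, 4, 10}  B6 = {4, 7, 10}  B7 = {4, 5, 7}  B8 = {2, 5, 7}
Tree: B1–B2, B2–B3, B3–B4, B4–B5, B5–B6, B6–B7, B7–B8

Each bag holds 3 vertices, so the decomposition has width 2, which upper-bounds the treewidth. The edges 8–3–6–9–8 form a cycle, so G is not a tree and its treewidth is at least 2. Combining the bounds, tw(G) = 2.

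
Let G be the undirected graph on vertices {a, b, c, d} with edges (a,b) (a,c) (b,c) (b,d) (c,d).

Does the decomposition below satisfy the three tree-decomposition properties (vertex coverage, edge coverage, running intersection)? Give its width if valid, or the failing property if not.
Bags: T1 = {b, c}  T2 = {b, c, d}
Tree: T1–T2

No — vertex a appears in no bag.

A tree decomposition must satisfy three properties: every vertex lies in some bag; for every edge, both endpoints lie together in some bag; and for every vertex, the bags containing it form a connected subtree. Here vertex a appears in no bag, so the decomposition is invalid.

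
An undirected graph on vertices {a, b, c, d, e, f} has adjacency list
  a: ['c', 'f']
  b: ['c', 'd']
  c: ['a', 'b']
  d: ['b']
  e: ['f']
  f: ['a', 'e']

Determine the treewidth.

1

A width-1 tree decomposition is:
Bags: B1 = {b, d}  B2 = {b, c}  B3 = {a, c}  B4 = {a, f}  B5 = {e, f}
Tree: B1–B2, B2–B3, B3–B4, B4–B5
The largest bag has 2 vertices, giving width 1; this decomposition certifies tw(G) ≤ 1. Since G has at least one edge (e.g. d–b), it is not an edgeless graph, so tw(G) ≥ 1. Hence tw(G) = 1 exactly.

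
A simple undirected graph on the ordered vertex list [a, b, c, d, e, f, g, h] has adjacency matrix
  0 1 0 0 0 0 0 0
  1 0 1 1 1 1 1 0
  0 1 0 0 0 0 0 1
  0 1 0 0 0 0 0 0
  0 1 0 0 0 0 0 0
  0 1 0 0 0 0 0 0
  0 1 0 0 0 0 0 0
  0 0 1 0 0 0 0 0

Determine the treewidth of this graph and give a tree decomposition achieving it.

Treewidth 1.
One optimal decomposition is:
Bags: B1 = {b, f}  B2 = {b, d}  B3 = {a, b}  B4 = {b, e}  B5 = {b, c}  B6 = {c, h}  B7 = {b, g}
Tree: B1–B2, B2–B3, B1–B4, B1–B5, B5–B6, B4–B7

Each bag holds 2 vertices, so the decomposition has width 1, which upper-bounds the treewidth. Since G has at least one edge (e.g. f–b), it is not an edgeless graph, so tw(G) ≥ 1. Hence tw(G) = 1 exactly.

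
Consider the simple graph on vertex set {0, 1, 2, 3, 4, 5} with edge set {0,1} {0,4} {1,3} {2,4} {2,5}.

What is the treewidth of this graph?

1

A width-1 tree decomposition is:
Bags: B1 = {1, 3}  B2 = {0, 1}  B3 = {0, 4}  B4 = {2, 4}  B5 = {2, 5}
Tree: B1–B2, B2–B3, B3–B4, B4–B5
Every bag has size at most 2, so the width is 2 − 1 = 1 and tw(G) ≤ 1. G has an edge, so its treewidth is at least 1. Hence tw(G) = 1 exactly.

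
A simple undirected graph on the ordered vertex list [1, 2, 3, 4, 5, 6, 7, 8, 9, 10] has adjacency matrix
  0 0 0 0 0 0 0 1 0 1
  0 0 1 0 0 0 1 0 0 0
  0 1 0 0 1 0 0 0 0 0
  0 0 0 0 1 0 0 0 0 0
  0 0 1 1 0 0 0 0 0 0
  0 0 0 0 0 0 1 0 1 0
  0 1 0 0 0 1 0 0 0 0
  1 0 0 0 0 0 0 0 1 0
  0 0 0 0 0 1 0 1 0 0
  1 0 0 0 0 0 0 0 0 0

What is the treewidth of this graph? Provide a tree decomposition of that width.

Treewidth 1.
Bags: B1 = {1, 10}  B2 = {1, 8}  B3 = {8, 9}  B4 = {6, 9}  B5 = {6, 7}  B6 = {2, 7}  B7 = {2, 3}  B8 = {3, 5}  B9 = {4, 5}
Tree: B1–B2, B2–B3, B3–B4, B4–B5, B5–B6, B6–B7, B7–B8, B8–B9

Each bag holds 2 vertices, so the decomposition has width 1, which upper-bounds the treewidth. G has an edge, so its treewidth is at least 1. Combining the bounds, tw(G) = 1.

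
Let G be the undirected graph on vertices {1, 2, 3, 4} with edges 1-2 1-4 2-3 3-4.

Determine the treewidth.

2

A width-2 tree decomposition is:
Bags: B1 = {1, 2, 4}  B2 = {2, 3, 4}
Tree: B1–B2
Every bag has size at most 3, so the width is 3 − 1 = 2 and tw(G) ≤ 2. The edges 4–1–2–3–4 form a cycle, so G is not a tree and its treewidth is at least 2. Therefore the treewidth is 2.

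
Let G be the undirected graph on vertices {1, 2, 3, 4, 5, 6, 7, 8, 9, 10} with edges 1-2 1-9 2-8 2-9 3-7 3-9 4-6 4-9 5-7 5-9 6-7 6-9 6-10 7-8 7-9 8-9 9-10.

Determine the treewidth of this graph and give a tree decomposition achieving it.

Treewidth 2.
Bags: B1 = {6, 7, 9}  B2 = {6, 9, 10}  B3 = {7, 8, 9}  B4 = {5, 7, 9}  B5 = {4, 6, 9}  B6 = {2, 8, 9}  B7 = {3, 7, 9}  B8 = {1, 2, 9}
Tree: B1–B2, B1–B3, B3–B4, B2–B5, B3–B6, B3–B7, B6–B8

Each bag holds 3 vertices, so the decomposition has width 2, which upper-bounds the treewidth. Conversely, {1, 2, 9} is a clique of size 3, and the vertices of any clique must share a bag in every tree decomposition; so some bag has ≥ 3 vertices and tw(G) ≥ 2. Hence tw(G) = 2 exactly.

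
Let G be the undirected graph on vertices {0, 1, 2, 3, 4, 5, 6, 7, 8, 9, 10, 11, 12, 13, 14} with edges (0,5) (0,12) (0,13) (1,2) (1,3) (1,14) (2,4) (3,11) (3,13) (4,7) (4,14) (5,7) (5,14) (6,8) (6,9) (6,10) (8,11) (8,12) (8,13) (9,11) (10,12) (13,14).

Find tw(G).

3

A width-3 tree decomposition is:
Bags: B1 = {6, 9, 10, 12}  B2 = {6, 8, 9, 12}  B3 = {8, 9, 11, 12}  B4 = {0, 8, 11, 12}  B5 = {0, 8, 11, 13}  B6 = {0, 3, 11, 13}  B7 = {0, 3, 5, 13}  B8 = {3, 5, 13, 14}  B9 = {1, 3, 5, 14}  B10 = {1, 5, 7, 14}  B11 = {1, 4, 7, 14}  B12 = {1, 2, 4, 7}
Tree: B1–B2, B2–B3, B3–B4, B4–B5, B5–B6, B6–B7, B7–B8, B8–B9, B9–B10, B10–B11, B11–B12
Every bag has size at most 4, so the width is 4 − 1 = 3 and tw(G) ≤ 3. For the lower bound: the 4 vertex sets {6,9,10}, {12}, {8}, {0,3,11,13} are disjoint, each induces a connected subgraph, and every pair is joined by at least one edge of G. Contracting each set to a single vertex therefore yields K_{4} as a minor, and since treewidth is minor-monotone, tw(G) ≥ tw(K_{4}) = 3. Combining the bounds, tw(G) = 3.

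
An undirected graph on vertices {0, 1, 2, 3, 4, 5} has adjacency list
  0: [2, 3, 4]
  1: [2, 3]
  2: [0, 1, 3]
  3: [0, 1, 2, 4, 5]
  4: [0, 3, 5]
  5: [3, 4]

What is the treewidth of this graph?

2

A width-2 tree decomposition is:
Bags: B1 = {3, 4, 5}  B2 = {0, 3, 4}  B3 = {0, 2, 3}  B4 = {1, 2, 3}
Tree: B1–B2, B2–B3, B3–B4
Each bag holds 3 vertices, so the decomposition has width 2, which upper-bounds the treewidth. For the lower bound, the 3 vertices {0, 2, 3} are pairwise adjacent, and any tree decomposition puts a clique entirely inside one bag — forcing width ≥ 2. Therefore the treewidth is 2.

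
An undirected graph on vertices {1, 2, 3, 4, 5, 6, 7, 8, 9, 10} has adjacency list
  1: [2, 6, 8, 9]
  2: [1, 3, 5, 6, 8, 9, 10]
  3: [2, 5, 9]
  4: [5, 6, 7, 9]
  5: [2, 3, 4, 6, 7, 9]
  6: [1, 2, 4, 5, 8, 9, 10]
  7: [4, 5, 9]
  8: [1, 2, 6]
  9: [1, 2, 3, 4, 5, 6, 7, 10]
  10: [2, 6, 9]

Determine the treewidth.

A width-3 tree decomposition is:
Bags: B1 = {2, 5, 6, 9}  B2 = {2, 6, 9, 10}  B3 = {1, 2, 6, 9}  B4 = {4, 5, 6, 9}  B5 = {2, 3, 5, 9}  B6 = {4, 5, 7, 9}  B7 = {1, 2, 6, 8}
Tree: B1–B2, B2–B3, B1–B4, B1–B5, B4–B6, B3–B7
Each bag holds 4 vertices, so the decomposition has width 3, which upper-bounds the treewidth. Conversely, {1, 2, 6, 8} is a clique of size 4, and the vertices of any clique must share a bag in every tree decomposition; so some bag has ≥ 4 vertices and tw(G) ≥ 3. Therefore the treewidth is 3.

3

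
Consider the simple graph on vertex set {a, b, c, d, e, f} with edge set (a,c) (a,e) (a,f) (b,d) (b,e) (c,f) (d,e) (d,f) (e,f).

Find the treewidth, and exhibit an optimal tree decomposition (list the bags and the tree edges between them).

Every bag has size at most 3, so the width is 3 − 1 = 2 and tw(G) ≤ 2. Conversely, {d, e, f} is a clique of size 3, and the vertices of any clique must share a bag in every tree decomposition; so some bag has ≥ 3 vertices and tw(G) ≥ 2. The upper and lower bounds meet at 2, so that is the treewidth.

Treewidth 2.
One optimal decomposition is:
Bags: B1 = {d, e, f}  B2 = {a, e, f}  B3 = {b, d, e}  B4 = {a, c, f}
Tree: B1–B2, B1–B3, B2–B4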